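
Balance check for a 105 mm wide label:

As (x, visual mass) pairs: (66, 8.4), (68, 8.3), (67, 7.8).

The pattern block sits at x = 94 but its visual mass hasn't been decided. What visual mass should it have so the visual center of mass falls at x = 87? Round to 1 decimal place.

Existing Σw = 24.5 (8.4 + 8.3 + 7.8); existing moment 8.4·66 + 8.3·68 + 7.8·67 = 1641.4.
Balance at x = 87 requires (1641.4 + w·94) / (24.5 + w) = 87.
Rearranging, w·(94 − 87) = 87·24.5 − 1641.4 = 490.1, so w ≈ 490.1/7 = 70.01.

w ≈ 70.0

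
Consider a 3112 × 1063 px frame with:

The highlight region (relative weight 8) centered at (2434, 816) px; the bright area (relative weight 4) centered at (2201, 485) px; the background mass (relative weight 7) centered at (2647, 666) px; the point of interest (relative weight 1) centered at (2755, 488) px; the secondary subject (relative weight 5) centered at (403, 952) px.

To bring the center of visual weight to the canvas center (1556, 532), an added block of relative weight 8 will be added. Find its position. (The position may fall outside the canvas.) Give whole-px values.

(-28, -103)

With the added block, Σw becomes 8 + 4 + 7 + 1 + 5 + 8 = 33.
x: need Σw·x = 33·1556 = 51348. Existing = 8·2434 + 4·2201 + 7·2647 + 1·2755 + 5·403 = 51575. Remainder -227 / 8 ≈ -28.38.
y: need Σw·y = 33·532 = 17556. Existing = 8·816 + 4·485 + 7·666 + 1·488 + 5·952 = 18378. Remainder -822 / 8 ≈ -102.75.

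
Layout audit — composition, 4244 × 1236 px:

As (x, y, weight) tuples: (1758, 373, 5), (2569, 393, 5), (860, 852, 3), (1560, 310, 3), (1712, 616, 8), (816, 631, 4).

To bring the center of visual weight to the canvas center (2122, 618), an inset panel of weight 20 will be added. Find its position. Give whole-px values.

(2800, 745)

With the inset panel, Σw becomes 5 + 5 + 3 + 3 + 8 + 4 + 20 = 48.
x: target moment 48×2122 = 101856; current 5·1758 + 5·2569 + 3·860 + 3·1560 + 8·1712 + 4·816 = 45855; the inset panel supplies 56001, so x = 56001/20 ≈ 2800.05.
y: target moment 48×618 = 29664; current 5·373 + 5·393 + 3·852 + 3·310 + 8·616 + 4·631 = 14768; the inset panel supplies 14896, so y = 14896/20 ≈ 744.80.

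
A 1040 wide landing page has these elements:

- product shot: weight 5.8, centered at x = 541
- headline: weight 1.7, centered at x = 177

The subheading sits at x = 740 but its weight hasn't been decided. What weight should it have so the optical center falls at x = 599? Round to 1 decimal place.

w ≈ 7.5

Fixed elements: Σw = 5.8 + 1.7 = 7.5, Σw·x = 5.8·541 + 1.7·177 = 3438.7.
Balance at x = 599 requires (3438.7 + w·740) / (7.5 + w) = 599.
So w = (599·7.5 − 3438.7)/(740 − 599) = 1053.8/141 ≈ 7.47.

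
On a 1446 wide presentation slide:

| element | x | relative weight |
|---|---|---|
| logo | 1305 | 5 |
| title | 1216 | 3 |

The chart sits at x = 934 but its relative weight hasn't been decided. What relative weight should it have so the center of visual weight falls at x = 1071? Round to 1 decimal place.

w ≈ 11.7

Fixed elements: Σw = 5 + 3 = 8, Σw·x = 5·1305 + 3·1216 = 10173.
For the centroid to hit 1071: (10173 + w·934) / (8 + w) = 1071.
Rearranging, w·(934 − 1071) = 1071·8 − 10173 = -1605, so w ≈ -1605/-137 = 11.72.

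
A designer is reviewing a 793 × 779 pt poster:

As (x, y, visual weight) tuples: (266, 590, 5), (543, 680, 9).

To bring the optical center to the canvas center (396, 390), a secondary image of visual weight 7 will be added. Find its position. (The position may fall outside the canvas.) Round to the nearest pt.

After adding the secondary image, total weight = 5 + 9 + 7 = 21.
x: need Σw·x = 21·396 = 8316. Existing = 5·266 + 9·543 = 6217. Remainder 2099 / 7 ≈ 299.86.
y: need Σw·y = 21·390 = 8190. Existing = 5·590 + 9·680 = 9070. Remainder -880 / 7 ≈ -125.71.

(300, -126)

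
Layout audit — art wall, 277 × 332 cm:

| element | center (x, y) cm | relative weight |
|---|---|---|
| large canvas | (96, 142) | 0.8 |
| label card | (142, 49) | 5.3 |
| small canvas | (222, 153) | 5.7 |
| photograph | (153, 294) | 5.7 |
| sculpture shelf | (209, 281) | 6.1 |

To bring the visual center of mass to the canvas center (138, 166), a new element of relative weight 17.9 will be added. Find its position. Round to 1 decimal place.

With the new element, Σw becomes 0.8 + 5.3 + 5.7 + 5.7 + 6.1 + 17.9 = 41.5.
x: need Σw·x = 41.5·138 = 5727.0. Existing = 0.8·96 + 5.3·142 + 5.7·222 + 5.7·153 + 6.1·209 = 4241.8. Remainder 1485.2 / 17.9 ≈ 82.97.
y: need Σw·y = 41.5·166 = 6889.0. Existing = 0.8·142 + 5.3·49 + 5.7·153 + 5.7·294 + 6.1·281 = 4635.3. Remainder 2253.7 / 17.9 ≈ 125.91.

(83.0, 125.9)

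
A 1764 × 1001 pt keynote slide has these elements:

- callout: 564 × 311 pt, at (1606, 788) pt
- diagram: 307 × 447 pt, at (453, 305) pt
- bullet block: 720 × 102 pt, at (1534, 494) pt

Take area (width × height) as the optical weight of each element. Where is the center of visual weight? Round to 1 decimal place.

(1182.5, 560.4)

Areas: callout 564·311 = 175404, diagram 307·447 = 137229, bullet block 720·102 = 73440. Total weight = 386073.
x-moment: 175404·1606 + 137229·453 + 73440·1534 = 456520521; centroid 456520521/386073 ≈ 1182.47.
y-moment: 175404·788 + 137229·305 + 73440·494 = 216352557; centroid 216352557/386073 ≈ 560.39.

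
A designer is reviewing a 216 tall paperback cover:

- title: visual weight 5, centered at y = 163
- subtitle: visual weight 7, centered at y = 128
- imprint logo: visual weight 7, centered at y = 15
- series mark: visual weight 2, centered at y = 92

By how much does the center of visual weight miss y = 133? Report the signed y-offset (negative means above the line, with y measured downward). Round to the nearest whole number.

Total weight = 5 + 7 + 7 + 2 = 21.
y: (5·163 + 7·128 + 7·15 + 2·92) / 21 = 2000 / 21 ≈ 95.24
Offset from y = 133: 95.24 − 133 ≈ -37.76.

≈ -38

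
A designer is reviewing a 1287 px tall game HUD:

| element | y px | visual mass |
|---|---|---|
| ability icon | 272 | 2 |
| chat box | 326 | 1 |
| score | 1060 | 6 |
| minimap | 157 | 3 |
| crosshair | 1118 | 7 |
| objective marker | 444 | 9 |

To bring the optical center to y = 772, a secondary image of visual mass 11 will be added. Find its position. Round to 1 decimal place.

New total weight: (2 + 1 + 6 + 3 + 7 + 9) + 11 = 39.
y: target moment 39×772 = 30108; current 2·272 + 1·326 + 6·1060 + 3·157 + 7·1118 + 9·444 = 19523; the secondary image supplies 10585, so y = 10585/11 ≈ 962.27.

y ≈ 962.3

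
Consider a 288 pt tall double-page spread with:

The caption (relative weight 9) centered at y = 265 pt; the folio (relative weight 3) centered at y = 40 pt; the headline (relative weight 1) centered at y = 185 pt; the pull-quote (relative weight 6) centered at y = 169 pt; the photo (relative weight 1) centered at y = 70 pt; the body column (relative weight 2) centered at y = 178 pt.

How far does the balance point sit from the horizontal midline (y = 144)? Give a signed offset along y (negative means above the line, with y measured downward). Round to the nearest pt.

Σw = 9 + 3 + 1 + 6 + 1 + 2 = 22.
Σw·y = 9·265 + 3·40 + 1·185 + 6·169 + 1·70 + 2·178 = 4130, so ȳ = 4130/22 ≈ 187.73.
Difference: 187.73 − 144 ≈ 43.73.

≈ 44 pt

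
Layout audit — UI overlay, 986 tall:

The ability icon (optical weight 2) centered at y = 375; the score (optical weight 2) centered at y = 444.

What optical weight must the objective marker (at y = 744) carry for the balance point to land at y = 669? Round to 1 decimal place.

w ≈ 13.8

Known weights sum to 2 + 2 = 4; their moment is 2·375 + 2·444 = 1638.
Set Σw·y/Σw = 669: (1638 + 744w) = 669·(4 + w).
Rearranging, w·(744 − 669) = 669·4 − 1638 = 1038, so w ≈ 1038/75 = 13.84.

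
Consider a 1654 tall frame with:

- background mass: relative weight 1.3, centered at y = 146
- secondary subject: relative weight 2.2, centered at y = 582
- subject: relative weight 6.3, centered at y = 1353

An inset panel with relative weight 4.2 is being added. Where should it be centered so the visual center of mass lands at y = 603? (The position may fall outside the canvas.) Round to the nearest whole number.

New total weight: (1.3 + 2.2 + 6.3) + 4.2 = 14.0.
y: need Σw·y = 14.0·603 = 8442.0. Existing = 1.3·146 + 2.2·582 + 6.3·1353 = 9994.1. Remainder -1552.1 / 4.2 ≈ -369.55.

y ≈ -370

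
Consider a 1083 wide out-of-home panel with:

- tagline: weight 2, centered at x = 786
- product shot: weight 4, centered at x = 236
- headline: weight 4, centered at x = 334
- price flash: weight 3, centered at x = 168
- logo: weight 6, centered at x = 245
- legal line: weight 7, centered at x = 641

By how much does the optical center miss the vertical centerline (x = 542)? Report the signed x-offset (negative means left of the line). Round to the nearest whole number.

≈ -145

Total weight = 2 + 4 + 4 + 3 + 6 + 7 = 26.
Σw·x = 2·786 + 4·236 + 4·334 + 3·168 + 6·245 + 7·641 = 10313, so x̄ = 10313/26 ≈ 396.65.
Difference: 396.65 − 542 ≈ -145.35.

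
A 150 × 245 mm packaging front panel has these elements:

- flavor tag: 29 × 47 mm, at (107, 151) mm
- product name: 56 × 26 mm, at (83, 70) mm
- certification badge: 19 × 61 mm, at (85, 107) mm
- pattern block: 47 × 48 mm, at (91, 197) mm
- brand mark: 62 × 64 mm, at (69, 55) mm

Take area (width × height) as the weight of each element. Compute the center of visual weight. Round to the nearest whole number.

(83, 107)

Taking area as weight: flavor tag 29·47 = 1363, product name 56·26 = 1456, certification badge 19·61 = 1159, pattern block 47·48 = 2256, brand mark 62·64 = 3968. Sum 10202.
x: (1363·107 + 1456·83 + 1159·85 + 2256·91 + 3968·69) / 10202 = 844292 / 10202 ≈ 82.76
y: (1363·151 + 1456·70 + 1159·107 + 2256·197 + 3968·55) / 10202 = 1094418 / 10202 ≈ 107.27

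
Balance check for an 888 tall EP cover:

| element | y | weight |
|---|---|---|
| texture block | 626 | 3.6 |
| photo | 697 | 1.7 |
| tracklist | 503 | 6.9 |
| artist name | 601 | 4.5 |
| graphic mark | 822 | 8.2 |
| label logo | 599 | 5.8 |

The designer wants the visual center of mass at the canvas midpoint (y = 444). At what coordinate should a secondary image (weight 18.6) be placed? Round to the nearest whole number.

After adding the secondary image, total weight = 3.6 + 1.7 + 6.9 + 4.5 + 8.2 + 5.8 + 18.6 = 49.3.
y: need Σw·y = 49.3·444 = 21889.2. Existing = 3.6·626 + 1.7·697 + 6.9·503 + 4.5·601 + 8.2·822 + 5.8·599 = 19828.3. Remainder 2060.9 / 18.6 ≈ 110.80.

y ≈ 111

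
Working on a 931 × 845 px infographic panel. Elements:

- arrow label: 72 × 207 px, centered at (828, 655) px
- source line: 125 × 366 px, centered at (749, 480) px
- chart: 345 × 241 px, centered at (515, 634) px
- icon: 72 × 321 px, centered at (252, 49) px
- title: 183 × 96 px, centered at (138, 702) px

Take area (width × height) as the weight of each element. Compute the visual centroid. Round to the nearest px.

(529, 531)

Areas: arrow label 72·207 = 14904, source line 125·366 = 45750, chart 345·241 = 83145, icon 72·321 = 23112, title 183·96 = 17568. Total weight = 184479.
x-moment: 14904·828 + 45750·749 + 83145·515 + 23112·252 + 17568·138 = 97675545; centroid 97675545/184479 ≈ 529.47.
y-moment: 14904·655 + 45750·480 + 83145·634 + 23112·49 + 17568·702 = 97901274; centroid 97901274/184479 ≈ 530.69.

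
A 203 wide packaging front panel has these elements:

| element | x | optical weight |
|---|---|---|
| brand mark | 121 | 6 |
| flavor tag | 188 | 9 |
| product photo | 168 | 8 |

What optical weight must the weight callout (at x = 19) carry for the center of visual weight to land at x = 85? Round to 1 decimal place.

w ≈ 27.4

Known weights sum to 6 + 9 + 8 = 23; their moment is 6·121 + 9·188 + 8·168 = 3762.
Balance at x = 85 requires (3762 + w·19) / (23 + w) = 85.
Solving: w = (85·23 − 3762) / (19 − 85) = -1807 / -66 ≈ 27.38.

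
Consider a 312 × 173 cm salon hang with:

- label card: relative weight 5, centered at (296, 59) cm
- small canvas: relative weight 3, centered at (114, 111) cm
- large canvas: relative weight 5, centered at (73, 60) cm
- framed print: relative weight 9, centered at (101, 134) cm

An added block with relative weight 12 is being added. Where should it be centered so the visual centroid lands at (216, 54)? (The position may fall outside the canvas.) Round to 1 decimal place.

New total weight: (5 + 3 + 5 + 9) + 12 = 34.
x: target moment 34×216 = 7344; current 5·296 + 3·114 + 5·73 + 9·101 = 3096; the added block supplies 4248, so x = 4248/12 ≈ 354.00.
y: target moment 34×54 = 1836; current 5·59 + 3·111 + 5·60 + 9·134 = 2134; the added block supplies -298, so y = -298/12 ≈ -24.83.

(354.0, -24.8)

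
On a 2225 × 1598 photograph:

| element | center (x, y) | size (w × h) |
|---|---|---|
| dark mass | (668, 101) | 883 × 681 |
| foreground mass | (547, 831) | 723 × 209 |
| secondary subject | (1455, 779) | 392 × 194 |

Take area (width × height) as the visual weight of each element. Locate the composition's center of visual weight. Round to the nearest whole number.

Areas: dark mass 883·681 = 601323, foreground mass 723·209 = 151107, secondary subject 392·194 = 76048. Total weight = 828478.
x: (601323·668 + 151107·547 + 76048·1455) / 828478 = 594989133 / 828478 ≈ 718.17
y: (601323·101 + 151107·831 + 76048·779) / 828478 = 245544932 / 828478 ≈ 296.38

(718, 296)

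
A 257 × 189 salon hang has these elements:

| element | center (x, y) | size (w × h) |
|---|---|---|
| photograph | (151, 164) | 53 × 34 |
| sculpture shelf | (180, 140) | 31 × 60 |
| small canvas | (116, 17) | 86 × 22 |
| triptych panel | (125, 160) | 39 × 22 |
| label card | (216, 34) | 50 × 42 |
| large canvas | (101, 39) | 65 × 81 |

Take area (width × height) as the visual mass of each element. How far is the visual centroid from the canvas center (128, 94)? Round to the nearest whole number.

Areas → weights: photograph 53·34 = 1802, sculpture shelf 31·60 = 1860, small canvas 86·22 = 1892, triptych panel 39·22 = 858, label card 50·42 = 2100, large canvas 65·81 = 5265; Σw = 13777.
x: moment 1918989 / weight 13777 ≈ 139.29
y: moment 1002107 / weight 13777 ≈ 72.74
Relative to (128, 94): Δ = (11.29, -21.26); |Δ| = √(11.29² + -21.26²) ≈ 24.07.

≈ 24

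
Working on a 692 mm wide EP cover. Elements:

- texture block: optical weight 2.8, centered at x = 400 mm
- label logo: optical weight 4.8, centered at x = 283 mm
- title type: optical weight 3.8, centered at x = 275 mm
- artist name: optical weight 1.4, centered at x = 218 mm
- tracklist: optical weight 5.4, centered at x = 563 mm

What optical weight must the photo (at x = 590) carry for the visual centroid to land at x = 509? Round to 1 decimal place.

w ≈ 29.6

Known weights sum to 2.8 + 4.8 + 3.8 + 1.4 + 5.4 = 18.2; their moment is 2.8·400 + 4.8·283 + 3.8·275 + 1.4·218 + 5.4·563 = 6868.8.
Balance at x = 509 requires (6868.8 + w·590) / (18.2 + w) = 509.
So w = (509·18.2 − 6868.8)/(590 − 509) = 2395.0/81 ≈ 29.57.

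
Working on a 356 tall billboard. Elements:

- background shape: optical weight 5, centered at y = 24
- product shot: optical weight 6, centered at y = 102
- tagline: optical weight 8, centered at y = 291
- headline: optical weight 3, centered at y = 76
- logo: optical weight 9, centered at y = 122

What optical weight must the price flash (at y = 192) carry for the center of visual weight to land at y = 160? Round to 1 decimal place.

w ≈ 17.9

Existing Σw = 31 (5 + 6 + 8 + 3 + 9); existing moment 5·24 + 6·102 + 8·291 + 3·76 + 9·122 = 4386.
For the centroid to hit 160: (4386 + w·192) / (31 + w) = 160.
Solving: w = (160·31 − 4386) / (192 − 160) = 574 / 32 ≈ 17.94.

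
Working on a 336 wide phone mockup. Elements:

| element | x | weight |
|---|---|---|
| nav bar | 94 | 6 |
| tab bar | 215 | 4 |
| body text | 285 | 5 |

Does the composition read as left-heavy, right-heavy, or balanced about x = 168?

Total weight = 6 + 4 + 5 = 15.
Σw·x = 6·94 + 4·215 + 5·285 = 2849, so x̄ = 2849/15 ≈ 189.93.
189.9 vs midline 168 → right-heavy.

right-heavy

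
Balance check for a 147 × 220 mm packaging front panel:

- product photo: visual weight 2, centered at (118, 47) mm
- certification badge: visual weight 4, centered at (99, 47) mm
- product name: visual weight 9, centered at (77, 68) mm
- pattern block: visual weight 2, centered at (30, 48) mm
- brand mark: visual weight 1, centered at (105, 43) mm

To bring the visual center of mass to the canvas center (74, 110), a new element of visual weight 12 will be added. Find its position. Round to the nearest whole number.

After adding the new element, total weight = 2 + 4 + 9 + 2 + 1 + 12 = 30.
x: target moment 30×74 = 2220; current 2·118 + 4·99 + 9·77 + 2·30 + 1·105 = 1490; the new element supplies 730, so x = 730/12 ≈ 60.83.
y: target moment 30×110 = 3300; current 2·47 + 4·47 + 9·68 + 2·48 + 1·43 = 1033; the new element supplies 2267, so y = 2267/12 ≈ 188.92.

(61, 189)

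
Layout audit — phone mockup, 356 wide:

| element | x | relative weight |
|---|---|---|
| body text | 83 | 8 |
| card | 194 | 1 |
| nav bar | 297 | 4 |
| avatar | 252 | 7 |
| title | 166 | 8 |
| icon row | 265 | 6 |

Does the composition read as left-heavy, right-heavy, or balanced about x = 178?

Total weight = 8 + 1 + 4 + 7 + 8 + 6 = 34.
Σw·x = 6728; x̄ = 6728/34 ≈ 197.88.
197.9 lies right of the midline 178, so the layout is right-heavy.

right-heavy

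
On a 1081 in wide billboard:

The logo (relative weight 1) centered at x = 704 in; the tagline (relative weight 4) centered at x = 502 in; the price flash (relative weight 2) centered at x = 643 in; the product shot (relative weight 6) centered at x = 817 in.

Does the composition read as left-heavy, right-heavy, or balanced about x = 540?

Weights sum to 1 + 4 + 2 + 6 = 13.
x: (1·704 + 4·502 + 2·643 + 6·817) / 13 = 8900 / 13 ≈ 684.62
684.6 vs midline 540 → right-heavy.

right-heavy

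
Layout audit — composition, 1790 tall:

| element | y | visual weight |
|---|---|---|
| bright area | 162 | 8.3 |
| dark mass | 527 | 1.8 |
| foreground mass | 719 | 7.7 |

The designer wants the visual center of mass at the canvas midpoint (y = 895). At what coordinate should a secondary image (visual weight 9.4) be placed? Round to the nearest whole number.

y ≈ 1757

With the secondary image, Σw becomes 8.3 + 1.8 + 7.7 + 9.4 = 27.2.
Along y: (7829.5 + 9.4·y) / 27.2 = 895 (existing moment 8.3·162 + 1.8·527 + 7.7·719 = 7829.5) ⇒ y = (24344.0 − 7829.5) / 9.4 ≈ 1756.86.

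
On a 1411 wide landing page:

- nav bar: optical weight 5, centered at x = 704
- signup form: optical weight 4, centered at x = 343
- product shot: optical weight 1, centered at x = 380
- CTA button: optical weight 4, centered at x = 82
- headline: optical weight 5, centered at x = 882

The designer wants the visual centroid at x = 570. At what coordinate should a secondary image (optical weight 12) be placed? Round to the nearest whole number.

After adding the secondary image, total weight = 5 + 4 + 1 + 4 + 5 + 12 = 31.
x: need Σw·x = 31·570 = 17670. Existing = 5·704 + 4·343 + 1·380 + 4·82 + 5·882 = 10010. Remainder 7660 / 12 ≈ 638.33.

x ≈ 638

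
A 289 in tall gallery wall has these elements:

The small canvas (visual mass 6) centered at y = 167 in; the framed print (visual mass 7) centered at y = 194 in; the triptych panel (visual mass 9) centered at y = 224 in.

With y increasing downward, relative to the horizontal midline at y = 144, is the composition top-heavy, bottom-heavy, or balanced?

Total weight = 6 + 7 + 9 = 22.
y-moment: 6·167 + 7·194 + 9·224 = 4376; centroid 4376/22 ≈ 198.91.
198.9 vs midline 144 → bottom-heavy.

bottom-heavy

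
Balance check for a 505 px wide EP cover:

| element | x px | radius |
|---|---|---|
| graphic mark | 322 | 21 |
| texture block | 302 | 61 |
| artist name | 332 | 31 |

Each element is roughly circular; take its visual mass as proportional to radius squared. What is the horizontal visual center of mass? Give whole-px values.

x ≈ 309

r² weights: graphic mark 21² = 441, texture block 61² = 3721, artist name 31² = 961. Total = 5123.
Σw·x = 441·322 + 3721·302 + 961·332 = 1584796, so x̄ = 1584796/5123 ≈ 309.35.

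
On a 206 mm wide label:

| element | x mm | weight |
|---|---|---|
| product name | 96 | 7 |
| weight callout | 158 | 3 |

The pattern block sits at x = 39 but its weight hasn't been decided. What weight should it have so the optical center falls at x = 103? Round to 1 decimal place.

w ≈ 1.8

Existing Σw = 10 (7 + 3); existing moment 7·96 + 3·158 = 1146.
Set Σw·x/Σw = 103: (1146 + 39w) = 103·(10 + w).
Solving: w = (103·10 − 1146) / (39 − 103) = -116 / -64 ≈ 1.81.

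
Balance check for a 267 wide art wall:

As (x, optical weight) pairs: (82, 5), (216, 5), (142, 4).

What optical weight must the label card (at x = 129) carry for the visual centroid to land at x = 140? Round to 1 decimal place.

Known weights sum to 5 + 5 + 4 = 14; their moment is 5·82 + 5·216 + 4·142 = 2058.
Set Σw·x/Σw = 140: (2058 + 129w) = 140·(14 + w).
Solving: w = (140·14 − 2058) / (129 − 140) = -98 / -11 ≈ 8.91.

w ≈ 8.9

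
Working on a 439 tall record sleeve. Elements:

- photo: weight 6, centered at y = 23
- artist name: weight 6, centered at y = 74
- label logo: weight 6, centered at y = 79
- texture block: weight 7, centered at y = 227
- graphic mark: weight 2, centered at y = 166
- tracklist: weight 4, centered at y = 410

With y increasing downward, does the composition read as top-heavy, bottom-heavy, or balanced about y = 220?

top-heavy

Weights sum to 6 + 6 + 6 + 7 + 2 + 4 = 31.
Σw·y = 6·23 + 6·74 + 6·79 + 7·227 + 2·166 + 4·410 = 4617, so ȳ = 4617/31 ≈ 148.94.
148.9 lies above (smaller y than) the midline 220, so the layout is top-heavy.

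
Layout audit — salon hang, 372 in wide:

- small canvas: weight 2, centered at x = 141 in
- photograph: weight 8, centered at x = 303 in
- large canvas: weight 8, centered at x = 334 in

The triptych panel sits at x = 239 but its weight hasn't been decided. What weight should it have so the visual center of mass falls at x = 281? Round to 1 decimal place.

w ≈ 7.6

Fixed elements: Σw = 2 + 8 + 8 = 18, Σw·x = 2·141 + 8·303 + 8·334 = 5378.
Set Σw·x/Σw = 281: (5378 + 239w) = 281·(18 + w).
Rearranging, w·(239 − 281) = 281·18 − 5378 = -320, so w ≈ -320/-42 = 7.62.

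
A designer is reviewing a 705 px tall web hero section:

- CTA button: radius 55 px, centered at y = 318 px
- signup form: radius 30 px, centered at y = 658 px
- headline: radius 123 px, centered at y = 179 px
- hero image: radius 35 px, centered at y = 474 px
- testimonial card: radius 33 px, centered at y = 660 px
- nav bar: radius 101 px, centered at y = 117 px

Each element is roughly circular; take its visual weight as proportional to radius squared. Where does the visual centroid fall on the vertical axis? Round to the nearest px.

Weights ∝ r²: CTA button 55² = 3025, signup form 30² = 900, headline 123² = 15129, hero image 35² = 1225, testimonial card 33² = 1089, nav bar 101² = 10201; Σw = 31569.
y: (3025·318 + 900·658 + 15129·179 + 1225·474 + 1089·660 + 10201·117) / 31569 = 6755148 / 31569 ≈ 213.98

y ≈ 214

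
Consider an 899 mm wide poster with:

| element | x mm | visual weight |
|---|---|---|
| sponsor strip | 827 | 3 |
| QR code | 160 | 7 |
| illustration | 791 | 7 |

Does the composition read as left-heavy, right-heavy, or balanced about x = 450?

right-heavy

Total weight = 3 + 7 + 7 = 17.
x-moment: 3·827 + 7·160 + 7·791 = 9138; centroid 9138/17 ≈ 537.53.
537.5 vs midline 450 → right-heavy.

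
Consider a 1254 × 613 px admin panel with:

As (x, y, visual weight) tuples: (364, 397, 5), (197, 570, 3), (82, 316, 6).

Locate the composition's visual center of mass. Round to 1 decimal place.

Total weight = 5 + 3 + 6 = 14.
x: (5·364 + 3·197 + 6·82) / 14 = 2903 / 14 ≈ 207.36
y: (5·397 + 3·570 + 6·316) / 14 = 5591 / 14 ≈ 399.36

(207.4, 399.4)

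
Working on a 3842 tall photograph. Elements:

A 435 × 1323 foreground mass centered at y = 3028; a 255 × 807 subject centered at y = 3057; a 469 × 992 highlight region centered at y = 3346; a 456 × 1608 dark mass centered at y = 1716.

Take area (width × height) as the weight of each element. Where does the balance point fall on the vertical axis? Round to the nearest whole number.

y ≈ 2620

Taking area as weight: foreground mass 435·1323 = 575505, subject 255·807 = 205785, highlight region 469·992 = 465248, dark mass 456·1608 = 733248. Sum 1979786.
y: (575505·3028 + 205785·3057 + 465248·3346 + 733248·1716) / 1979786 = 5186687261 / 1979786 ≈ 2619.82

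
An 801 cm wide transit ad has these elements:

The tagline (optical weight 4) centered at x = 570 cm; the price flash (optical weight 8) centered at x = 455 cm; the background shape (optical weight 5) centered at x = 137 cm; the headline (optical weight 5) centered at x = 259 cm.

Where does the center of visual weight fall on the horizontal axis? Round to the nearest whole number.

Weights sum to 4 + 8 + 5 + 5 = 22.
x-moment: 4·570 + 8·455 + 5·137 + 5·259 = 7900; centroid 7900/22 ≈ 359.09.

x ≈ 359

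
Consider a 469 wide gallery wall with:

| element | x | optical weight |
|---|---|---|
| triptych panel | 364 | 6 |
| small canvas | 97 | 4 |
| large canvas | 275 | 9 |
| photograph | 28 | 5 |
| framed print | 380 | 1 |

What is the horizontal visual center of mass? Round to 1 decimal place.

Σw = 6 + 4 + 9 + 5 + 1 = 25.
Σw·x = 6·364 + 4·97 + 9·275 + 5·28 + 1·380 = 5567, so x̄ = 5567/25 ≈ 222.68.

x ≈ 222.7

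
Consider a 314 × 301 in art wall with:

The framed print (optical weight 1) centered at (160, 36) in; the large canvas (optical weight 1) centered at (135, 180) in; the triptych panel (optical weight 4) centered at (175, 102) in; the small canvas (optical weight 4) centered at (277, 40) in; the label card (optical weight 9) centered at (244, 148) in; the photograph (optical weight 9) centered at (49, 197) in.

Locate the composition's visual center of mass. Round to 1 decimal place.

Weights sum to 1 + 1 + 4 + 4 + 9 + 9 = 28.
x: moment 4740 / weight 28 ≈ 169.29
Σw·y = 3889; ȳ = 3889/28 ≈ 138.89.

(169.3, 138.9)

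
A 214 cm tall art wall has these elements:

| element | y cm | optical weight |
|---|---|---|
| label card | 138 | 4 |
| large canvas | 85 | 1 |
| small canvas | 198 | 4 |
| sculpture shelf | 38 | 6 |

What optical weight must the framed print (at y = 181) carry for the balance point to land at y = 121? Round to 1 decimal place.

Existing Σw = 15 (4 + 1 + 4 + 6); existing moment 4·138 + 1·85 + 4·198 + 6·38 = 1657.
Set Σw·y/Σw = 121: (1657 + 181w) = 121·(15 + w).
So w = (121·15 − 1657)/(181 − 121) = 158/60 ≈ 2.63.

w ≈ 2.6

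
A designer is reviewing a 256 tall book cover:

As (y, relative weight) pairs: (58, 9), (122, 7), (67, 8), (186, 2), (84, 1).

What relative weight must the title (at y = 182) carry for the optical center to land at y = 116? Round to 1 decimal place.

w ≈ 11.6

Existing Σw = 27 (9 + 7 + 8 + 2 + 1); existing moment 9·58 + 7·122 + 8·67 + 2·186 + 1·84 = 2368.
For the centroid to hit 116: (2368 + w·182) / (27 + w) = 116.
Rearranging, w·(182 − 116) = 116·27 − 2368 = 764, so w ≈ 764/66 = 11.58.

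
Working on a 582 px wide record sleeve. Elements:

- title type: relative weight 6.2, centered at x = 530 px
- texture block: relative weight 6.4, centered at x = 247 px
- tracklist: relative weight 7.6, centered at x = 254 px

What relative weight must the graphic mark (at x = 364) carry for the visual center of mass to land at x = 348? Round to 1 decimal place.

Existing Σw = 20.2 (6.2 + 6.4 + 7.6); existing moment 6.2·530 + 6.4·247 + 7.6·254 = 6797.2.
Set Σw·x/Σw = 348: (6797.2 + 364w) = 348·(20.2 + w).
Solving: w = (348·20.2 − 6797.2) / (364 − 348) = 232.4 / 16 ≈ 14.53.

w ≈ 14.5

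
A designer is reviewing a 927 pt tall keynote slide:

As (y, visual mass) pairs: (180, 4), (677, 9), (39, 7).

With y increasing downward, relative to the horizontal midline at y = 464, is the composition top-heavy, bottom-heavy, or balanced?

top-heavy

Σw = 4 + 9 + 7 = 20.
y: (4·180 + 9·677 + 7·39) / 20 = 7086 / 20 ≈ 354.30
354.3 vs midline 464 → top-heavy.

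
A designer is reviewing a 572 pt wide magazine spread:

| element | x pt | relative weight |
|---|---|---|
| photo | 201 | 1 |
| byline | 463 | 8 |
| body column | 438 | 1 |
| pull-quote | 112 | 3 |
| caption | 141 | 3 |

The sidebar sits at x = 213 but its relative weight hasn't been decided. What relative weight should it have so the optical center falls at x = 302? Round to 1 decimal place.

Fixed elements: Σw = 1 + 8 + 1 + 3 + 3 = 16, Σw·x = 1·201 + 8·463 + 1·438 + 3·112 + 3·141 = 5102.
Set Σw·x/Σw = 302: (5102 + 213w) = 302·(16 + w).
Rearranging, w·(213 − 302) = 302·16 − 5102 = -270, so w ≈ -270/-89 = 3.03.

w ≈ 3.0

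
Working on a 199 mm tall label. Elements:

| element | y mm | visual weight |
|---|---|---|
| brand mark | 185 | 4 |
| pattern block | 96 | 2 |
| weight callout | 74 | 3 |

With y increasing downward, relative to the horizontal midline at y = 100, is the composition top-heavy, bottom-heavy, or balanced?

Weights sum to 4 + 2 + 3 = 9.
y-moment: 4·185 + 2·96 + 3·74 = 1154; centroid 1154/9 ≈ 128.22.
128.2 vs midline 100 → bottom-heavy.

bottom-heavy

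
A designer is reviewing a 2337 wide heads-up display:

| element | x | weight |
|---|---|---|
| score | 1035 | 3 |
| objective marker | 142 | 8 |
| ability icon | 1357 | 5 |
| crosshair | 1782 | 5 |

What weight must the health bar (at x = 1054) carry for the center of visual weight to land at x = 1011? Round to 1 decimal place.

w ≈ 30.1

Existing Σw = 21 (3 + 8 + 5 + 5); existing moment 3·1035 + 8·142 + 5·1357 + 5·1782 = 19936.
Set Σw·x/Σw = 1011: (19936 + 1054w) = 1011·(21 + w).
Solving: w = (1011·21 − 19936) / (1054 − 1011) = 1295 / 43 ≈ 30.12.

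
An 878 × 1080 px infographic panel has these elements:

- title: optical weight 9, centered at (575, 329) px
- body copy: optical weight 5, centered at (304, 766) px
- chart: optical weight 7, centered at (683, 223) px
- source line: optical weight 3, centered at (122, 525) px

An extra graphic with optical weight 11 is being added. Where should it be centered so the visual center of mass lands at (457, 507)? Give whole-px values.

With the extra graphic, Σw becomes 9 + 5 + 7 + 3 + 11 = 35.
x: need Σw·x = 35·457 = 15995. Existing = 9·575 + 5·304 + 7·683 + 3·122 = 11842. Remainder 4153 / 11 ≈ 377.55.
y: need Σw·y = 35·507 = 17745. Existing = 9·329 + 5·766 + 7·223 + 3·525 = 9927. Remainder 7818 / 11 ≈ 710.73.

(378, 711)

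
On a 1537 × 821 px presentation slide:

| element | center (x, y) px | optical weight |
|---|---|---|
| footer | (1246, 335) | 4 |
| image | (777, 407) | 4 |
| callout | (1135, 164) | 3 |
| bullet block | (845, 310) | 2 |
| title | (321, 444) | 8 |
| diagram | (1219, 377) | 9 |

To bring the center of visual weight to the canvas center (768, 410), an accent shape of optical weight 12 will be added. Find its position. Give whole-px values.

After adding the accent shape, total weight = 4 + 4 + 3 + 2 + 8 + 9 + 12 = 42.
x: target moment 42×768 = 32256; current 4·1246 + 4·777 + 3·1135 + 2·845 + 8·321 + 9·1219 = 26726; the accent shape supplies 5530, so x = 5530/12 ≈ 460.83.
y: target moment 42×410 = 17220; current 4·335 + 4·407 + 3·164 + 2·310 + 8·444 + 9·377 = 11025; the accent shape supplies 6195, so y = 6195/12 ≈ 516.25.

(461, 516)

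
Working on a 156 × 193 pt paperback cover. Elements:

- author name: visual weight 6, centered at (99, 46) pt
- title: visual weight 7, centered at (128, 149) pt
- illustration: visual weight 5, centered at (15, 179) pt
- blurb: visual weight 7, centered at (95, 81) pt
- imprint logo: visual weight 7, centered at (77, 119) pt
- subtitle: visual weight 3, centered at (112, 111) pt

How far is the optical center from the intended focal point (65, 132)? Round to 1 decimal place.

Total weight = 6 + 7 + 5 + 7 + 7 + 3 = 35.
x: moment 3105 / weight 35 ≈ 88.71
y: moment 3947 / weight 35 ≈ 112.77
Offset from (65, 132): Δx ≈ 23.71, Δy ≈ -19.23; distance = √(Δx² + Δy²) ≈ 30.53.

≈ 30.5 pt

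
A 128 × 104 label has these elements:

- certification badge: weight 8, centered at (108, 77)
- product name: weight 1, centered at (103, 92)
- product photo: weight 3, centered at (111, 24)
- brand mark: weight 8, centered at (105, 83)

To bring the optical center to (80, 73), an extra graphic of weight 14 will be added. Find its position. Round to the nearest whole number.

(41, 74)

After adding the extra graphic, total weight = 8 + 1 + 3 + 8 + 14 = 34.
Along x: (2140 + 14·x) / 34 = 80 (existing moment 8·108 + 1·103 + 3·111 + 8·105 = 2140) ⇒ x = (2720 − 2140) / 14 ≈ 41.43.
Along y: (1444 + 14·y) / 34 = 73 (existing moment 8·77 + 1·92 + 3·24 + 8·83 = 1444) ⇒ y = (2482 − 1444) / 14 ≈ 74.14.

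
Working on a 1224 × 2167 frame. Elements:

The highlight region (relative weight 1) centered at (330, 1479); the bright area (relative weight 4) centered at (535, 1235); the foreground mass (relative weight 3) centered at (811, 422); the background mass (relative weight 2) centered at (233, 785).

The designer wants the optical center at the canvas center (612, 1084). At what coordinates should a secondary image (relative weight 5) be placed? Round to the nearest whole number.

New total weight: (1 + 4 + 3 + 2) + 5 = 15.
x: need Σw·x = 15·612 = 9180. Existing = 1·330 + 4·535 + 3·811 + 2·233 = 5369. Remainder 3811 / 5 ≈ 762.20.
y: need Σw·y = 15·1084 = 16260. Existing = 1·1479 + 4·1235 + 3·422 + 2·785 = 9255. Remainder 7005 / 5 ≈ 1401.00.

(762, 1401)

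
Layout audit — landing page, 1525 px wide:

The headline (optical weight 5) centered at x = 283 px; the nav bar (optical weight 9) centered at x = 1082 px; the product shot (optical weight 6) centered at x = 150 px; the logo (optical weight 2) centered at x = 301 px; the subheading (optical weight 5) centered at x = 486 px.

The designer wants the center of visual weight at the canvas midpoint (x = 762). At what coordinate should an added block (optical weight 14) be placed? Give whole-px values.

New total weight: (5 + 9 + 6 + 2 + 5) + 14 = 41.
x: target moment 41×762 = 31242; current 5·283 + 9·1082 + 6·150 + 2·301 + 5·486 = 15085; the added block supplies 16157, so x = 16157/14 ≈ 1154.07.

x ≈ 1154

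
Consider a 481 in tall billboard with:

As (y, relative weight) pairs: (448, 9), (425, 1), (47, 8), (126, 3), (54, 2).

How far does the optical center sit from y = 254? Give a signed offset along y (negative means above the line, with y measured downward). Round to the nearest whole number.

≈ -23 in

Σw = 9 + 1 + 8 + 3 + 2 = 23.
y: (9·448 + 1·425 + 8·47 + 3·126 + 2·54) / 23 = 5319 / 23 ≈ 231.26
Difference: 231.26 − 254 ≈ -22.74.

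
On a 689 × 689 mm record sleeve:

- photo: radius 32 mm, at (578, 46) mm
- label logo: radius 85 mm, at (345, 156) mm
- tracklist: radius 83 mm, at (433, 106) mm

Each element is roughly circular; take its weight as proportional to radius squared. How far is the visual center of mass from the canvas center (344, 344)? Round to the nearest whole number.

r² weights: photo 32² = 1024, label logo 85² = 7225, tracklist 83² = 6889. Total = 15138.
x: (1024·578 + 7225·345 + 6889·433) / 15138 = 6067434 / 15138 ≈ 400.81
y: (1024·46 + 7225·156 + 6889·106) / 15138 = 1904438 / 15138 ≈ 125.81
Offset from (344, 344): Δx ≈ 56.81, Δy ≈ -218.19; distance = √(Δx² + Δy²) ≈ 225.47.

≈ 225 mm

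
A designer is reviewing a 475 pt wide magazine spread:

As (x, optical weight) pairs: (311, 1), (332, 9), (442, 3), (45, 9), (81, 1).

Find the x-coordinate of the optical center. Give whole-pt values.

x ≈ 222

Total weight = 1 + 9 + 3 + 9 + 1 = 23.
Σw·x = 1·311 + 9·332 + 3·442 + 9·45 + 1·81 = 5111, so x̄ = 5111/23 ≈ 222.22.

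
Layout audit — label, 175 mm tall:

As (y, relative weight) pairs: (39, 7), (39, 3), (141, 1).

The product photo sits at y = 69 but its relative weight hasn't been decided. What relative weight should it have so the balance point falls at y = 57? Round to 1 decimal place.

w ≈ 8.0

Known weights sum to 7 + 3 + 1 = 11; their moment is 7·39 + 3·39 + 1·141 = 531.
Balance at y = 57 requires (531 + w·69) / (11 + w) = 57.
So w = (57·11 − 531)/(69 − 57) = 96/12 ≈ 8.00.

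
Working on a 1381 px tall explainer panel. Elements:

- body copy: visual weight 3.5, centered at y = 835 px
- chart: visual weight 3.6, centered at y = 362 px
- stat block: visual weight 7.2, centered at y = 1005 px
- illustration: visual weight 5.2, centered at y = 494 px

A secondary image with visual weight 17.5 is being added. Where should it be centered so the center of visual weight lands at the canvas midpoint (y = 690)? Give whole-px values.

y ≈ 657

After adding the secondary image, total weight = 3.5 + 3.6 + 7.2 + 5.2 + 17.5 = 37.0.
y: need Σw·y = 37.0·690 = 25530.0. Existing = 3.5·835 + 3.6·362 + 7.2·1005 + 5.2·494 = 14030.5. Remainder 11499.5 / 17.5 ≈ 657.11.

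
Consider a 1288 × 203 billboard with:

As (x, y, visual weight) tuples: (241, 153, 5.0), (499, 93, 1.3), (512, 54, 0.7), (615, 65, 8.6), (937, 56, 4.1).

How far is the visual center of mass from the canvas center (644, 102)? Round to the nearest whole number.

≈ 70

Weights sum to 5.0 + 1.3 + 0.7 + 8.6 + 4.1 = 19.7.
x: (5.0·241 + 1.3·499 + 0.7·512 + 8.6·615 + 4.1·937) / 19.7 = 11342.8 / 19.7 ≈ 575.78
y: (5.0·153 + 1.3·93 + 0.7·54 + 8.6·65 + 4.1·56) / 19.7 = 1712.3 / 19.7 ≈ 86.92
Offset from (644, 102): Δx ≈ -68.22, Δy ≈ -15.08; distance = √(Δx² + Δy²) ≈ 69.87.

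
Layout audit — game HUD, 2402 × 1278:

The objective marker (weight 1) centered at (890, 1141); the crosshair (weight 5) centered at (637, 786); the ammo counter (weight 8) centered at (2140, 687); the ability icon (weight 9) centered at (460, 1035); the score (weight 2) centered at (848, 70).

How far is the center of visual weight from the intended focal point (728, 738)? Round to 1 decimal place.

≈ 358.8

Weights sum to 1 + 5 + 8 + 9 + 2 = 25.
x-moment: 1·890 + 5·637 + 8·2140 + 9·460 + 2·848 = 27031; centroid 27031/25 ≈ 1081.24.
y-moment: 1·1141 + 5·786 + 8·687 + 9·1035 + 2·70 = 20022; centroid 20022/25 ≈ 800.88.
Relative to (728, 738): Δ = (353.24, 62.88); |Δ| = √(353.24² + 62.88²) ≈ 358.79.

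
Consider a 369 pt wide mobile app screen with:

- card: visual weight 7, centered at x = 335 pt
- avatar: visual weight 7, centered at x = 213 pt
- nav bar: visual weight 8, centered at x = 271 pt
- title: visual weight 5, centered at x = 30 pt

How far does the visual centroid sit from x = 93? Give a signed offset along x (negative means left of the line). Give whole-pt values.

≈ 135 pt

Total weight = 7 + 7 + 8 + 5 = 27.
x-moment: 7·335 + 7·213 + 8·271 + 5·30 = 6154; centroid 6154/27 ≈ 227.93.
Against x = 93, that's 227.93 − 93 = 134.93.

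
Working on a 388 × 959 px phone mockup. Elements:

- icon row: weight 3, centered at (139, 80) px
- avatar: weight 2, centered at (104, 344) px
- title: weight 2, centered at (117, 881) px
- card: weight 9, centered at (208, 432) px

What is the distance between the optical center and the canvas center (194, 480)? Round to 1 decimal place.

Σw = 3 + 2 + 2 + 9 = 16.
x-moment: 3·139 + 2·104 + 2·117 + 9·208 = 2731; centroid 2731/16 ≈ 170.69.
y-moment: 3·80 + 2·344 + 2·881 + 9·432 = 6578; centroid 6578/16 ≈ 411.12.
Offset from (194, 480): Δx ≈ -23.31, Δy ≈ -68.88; distance = √(Δx² + Δy²) ≈ 72.71.

≈ 72.7 px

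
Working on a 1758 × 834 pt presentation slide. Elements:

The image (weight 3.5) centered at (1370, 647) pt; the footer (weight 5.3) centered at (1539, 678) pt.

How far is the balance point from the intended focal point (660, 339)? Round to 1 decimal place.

Weights sum to 3.5 + 5.3 = 8.8.
Σw·x = 3.5·1370 + 5.3·1539 = 12951.7, so x̄ = 12951.7/8.8 ≈ 1471.78.
Σw·y = 3.5·647 + 5.3·678 = 5857.9, so ȳ = 5857.9/8.8 ≈ 665.67.
From (660, 339): dx = 811.78, dy = 326.67, so the distance is √(dx²+dy²) ≈ 875.05.

≈ 875.0 pt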